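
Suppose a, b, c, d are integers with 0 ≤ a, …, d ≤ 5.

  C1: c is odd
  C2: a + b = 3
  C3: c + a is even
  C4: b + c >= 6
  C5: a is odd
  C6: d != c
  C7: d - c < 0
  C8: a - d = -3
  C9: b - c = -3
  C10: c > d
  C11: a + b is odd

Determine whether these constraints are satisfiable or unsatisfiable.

Satisfiable

One satisfying assignment is a = 1, b = 2, c = 5, d = 4.
For the less obvious constraints — constraint 2: a + b = 3; constraint 4: b + c = 7 — and the others hold by inspection.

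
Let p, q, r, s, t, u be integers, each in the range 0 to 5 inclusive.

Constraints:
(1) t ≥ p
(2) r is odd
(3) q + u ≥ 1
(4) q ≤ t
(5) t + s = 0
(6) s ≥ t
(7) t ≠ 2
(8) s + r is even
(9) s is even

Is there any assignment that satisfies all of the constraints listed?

Constraint 9 makes s even and constraint 2 makes r odd, so s + r must be odd. Constraint 8 says s + r is even — contradiction.

Unsatisfiable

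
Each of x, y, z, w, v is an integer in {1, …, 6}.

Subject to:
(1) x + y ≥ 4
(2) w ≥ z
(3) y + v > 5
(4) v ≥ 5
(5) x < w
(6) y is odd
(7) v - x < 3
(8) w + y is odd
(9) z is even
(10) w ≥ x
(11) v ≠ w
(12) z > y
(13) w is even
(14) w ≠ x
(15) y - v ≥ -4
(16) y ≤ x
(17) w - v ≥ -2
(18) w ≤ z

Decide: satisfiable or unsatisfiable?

Satisfiable

The assignment x = 3, y = 3, z = 6, w = 6, v = 5 works:
  constraint 1 holds since x + y = 6.
  constraint 3 holds since y + v = 8.
  constraint 7 holds since v - x = 2.
The rest check out directly.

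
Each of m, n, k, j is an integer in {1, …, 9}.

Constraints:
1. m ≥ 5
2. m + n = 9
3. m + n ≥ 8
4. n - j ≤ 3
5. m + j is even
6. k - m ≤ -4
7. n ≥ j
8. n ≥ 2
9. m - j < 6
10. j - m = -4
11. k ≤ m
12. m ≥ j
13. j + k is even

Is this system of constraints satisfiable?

Take m = 6, n = 3, k = 2, j = 2. Then constraint 2: m + n = 9; constraint 3: m + n = 9, and every other listed constraint is also met.

Satisfiable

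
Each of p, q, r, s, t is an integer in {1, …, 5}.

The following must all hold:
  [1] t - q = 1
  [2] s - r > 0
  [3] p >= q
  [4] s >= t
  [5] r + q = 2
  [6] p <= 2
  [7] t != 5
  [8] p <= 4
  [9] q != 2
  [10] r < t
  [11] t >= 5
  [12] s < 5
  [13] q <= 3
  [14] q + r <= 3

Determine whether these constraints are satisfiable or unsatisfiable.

Unsatisfiable

From constraints 4 and 11: s ≥ t and t ≥ 5, so s ≥ 5. From constraint 12: s ≤ 4. But 4 < 5, so no value of s works.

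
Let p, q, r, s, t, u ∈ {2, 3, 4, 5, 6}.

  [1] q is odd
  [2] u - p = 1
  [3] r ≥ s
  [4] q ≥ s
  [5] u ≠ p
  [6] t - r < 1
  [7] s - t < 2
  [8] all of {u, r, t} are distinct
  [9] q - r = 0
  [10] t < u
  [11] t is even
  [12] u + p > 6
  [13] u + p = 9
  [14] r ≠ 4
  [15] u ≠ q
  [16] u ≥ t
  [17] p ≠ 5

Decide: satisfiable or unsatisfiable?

Try p = 4, q = 3, r = 3, s = 2, t = 2, u = 5.
Check constraint 2: u - p = 1; constraint 6: t - r = -1; constraint 7: s - t = 0. The remaining constraints are straightforward to verify.

Satisfiable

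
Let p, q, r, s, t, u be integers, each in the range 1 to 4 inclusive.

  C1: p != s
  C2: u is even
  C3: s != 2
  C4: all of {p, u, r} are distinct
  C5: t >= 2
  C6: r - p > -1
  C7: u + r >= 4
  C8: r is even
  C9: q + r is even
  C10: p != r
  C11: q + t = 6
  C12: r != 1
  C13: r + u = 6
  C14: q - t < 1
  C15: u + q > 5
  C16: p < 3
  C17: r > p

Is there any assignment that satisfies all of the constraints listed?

Take p = 1, q = 2, r = 2, s = 3, t = 4, u = 4. Then constraint 6: r - p = 1; constraint 7: u + r = 6, and every other listed constraint is also met.

Satisfiable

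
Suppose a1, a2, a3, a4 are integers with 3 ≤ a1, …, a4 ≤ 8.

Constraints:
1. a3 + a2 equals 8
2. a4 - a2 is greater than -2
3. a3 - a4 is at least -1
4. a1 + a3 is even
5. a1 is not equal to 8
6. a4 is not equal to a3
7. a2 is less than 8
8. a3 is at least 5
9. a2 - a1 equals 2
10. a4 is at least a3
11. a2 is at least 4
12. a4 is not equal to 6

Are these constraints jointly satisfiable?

Unsatisfiable

From constraint 8: a3 ≥ 5. From constraint 11: a2 ≥ 4. Hence a3 + a2 ≥ 9. But constraint 1 requires a3 + a2 = 8, and 8 < 9. Contradiction.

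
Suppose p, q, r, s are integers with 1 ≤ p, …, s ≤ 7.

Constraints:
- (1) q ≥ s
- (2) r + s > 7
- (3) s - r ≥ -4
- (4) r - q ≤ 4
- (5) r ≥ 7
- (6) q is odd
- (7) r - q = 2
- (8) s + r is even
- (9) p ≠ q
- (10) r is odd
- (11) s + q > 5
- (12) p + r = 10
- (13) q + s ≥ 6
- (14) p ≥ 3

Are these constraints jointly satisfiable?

Satisfiable

Try p = 3, q = 5, r = 7, s = 3.
Check constraint 2: r + s = 10; constraint 3: s - r = -4; constraint 4: r - q = 2. The remaining constraints are straightforward to verify.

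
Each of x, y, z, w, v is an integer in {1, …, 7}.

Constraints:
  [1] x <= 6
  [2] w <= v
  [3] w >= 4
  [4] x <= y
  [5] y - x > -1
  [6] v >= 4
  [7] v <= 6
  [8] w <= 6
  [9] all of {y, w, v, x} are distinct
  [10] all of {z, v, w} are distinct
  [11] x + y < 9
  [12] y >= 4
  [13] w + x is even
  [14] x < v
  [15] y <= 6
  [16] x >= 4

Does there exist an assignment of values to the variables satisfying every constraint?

Unsatisfiable

Constraints 1, 3, 6, 7, 8, 12, 15, and 16 confine each of y, w, v, x to the 3 values {4, …, 6}.
Constraint 9 requires all 4 of them to be distinct, but only 3 values are available — impossible by the pigeonhole principle.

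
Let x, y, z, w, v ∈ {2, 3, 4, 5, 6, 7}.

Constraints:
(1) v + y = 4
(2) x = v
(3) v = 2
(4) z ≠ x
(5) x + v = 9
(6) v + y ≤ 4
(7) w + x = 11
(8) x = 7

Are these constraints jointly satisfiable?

Constraint 8 fixes x = 7 and constraint 3 fixes v = 2, but constraint 2 requires x = v. Since 7 ≠ 2, contradiction.

Unsatisfiable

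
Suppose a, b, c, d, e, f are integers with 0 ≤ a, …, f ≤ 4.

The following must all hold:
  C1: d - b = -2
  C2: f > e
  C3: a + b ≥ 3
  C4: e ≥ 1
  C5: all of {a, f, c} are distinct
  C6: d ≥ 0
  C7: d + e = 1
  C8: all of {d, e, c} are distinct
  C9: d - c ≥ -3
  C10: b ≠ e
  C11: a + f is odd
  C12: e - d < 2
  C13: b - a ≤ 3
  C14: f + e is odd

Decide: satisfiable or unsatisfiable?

Setting (a, b, c, d, e, f) = (1, 2, 2, 0, 1, 4) satisfies everything: constraint 1: d - b = -2; constraint 3: a + b = 3; constraint 7: d + e = 1, and the others follow.

Satisfiable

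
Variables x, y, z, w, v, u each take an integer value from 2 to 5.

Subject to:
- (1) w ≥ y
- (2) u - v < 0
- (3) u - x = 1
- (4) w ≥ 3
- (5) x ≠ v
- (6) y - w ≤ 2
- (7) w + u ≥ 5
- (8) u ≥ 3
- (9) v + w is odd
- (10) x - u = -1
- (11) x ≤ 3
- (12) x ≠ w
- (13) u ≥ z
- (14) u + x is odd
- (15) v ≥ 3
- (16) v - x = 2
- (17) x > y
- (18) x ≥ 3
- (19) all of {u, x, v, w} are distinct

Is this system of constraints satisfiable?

Unsatisfiable

Constraints 4, 8, 15, and 18 confine each of u, x, v, w to the 3 values {3, …, 5} (the domain already gives each ≤ 5).
Constraint 19 requires all 4 of them to be distinct, but only 3 values are available — impossible by the pigeonhole principle.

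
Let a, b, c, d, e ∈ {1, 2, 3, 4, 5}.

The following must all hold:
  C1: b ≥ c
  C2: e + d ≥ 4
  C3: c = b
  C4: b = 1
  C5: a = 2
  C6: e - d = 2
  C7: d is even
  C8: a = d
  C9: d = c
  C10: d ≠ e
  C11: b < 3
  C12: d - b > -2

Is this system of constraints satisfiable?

Constraint 5 fixes a = 2 and constraint 4 fixes b = 1. Constraints 3, 8, and 9 give a = d = c = b, so a = b. But 2 ≠ 1 — contradiction.

Unsatisfiable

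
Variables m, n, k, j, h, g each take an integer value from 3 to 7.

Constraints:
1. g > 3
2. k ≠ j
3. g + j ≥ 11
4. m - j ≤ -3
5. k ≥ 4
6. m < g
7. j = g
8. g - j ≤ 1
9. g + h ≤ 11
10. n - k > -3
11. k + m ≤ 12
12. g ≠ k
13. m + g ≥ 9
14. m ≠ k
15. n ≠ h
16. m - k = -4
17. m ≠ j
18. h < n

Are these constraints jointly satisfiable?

The assignment m = 3, n = 7, k = 7, j = 6, h = 3, g = 6 works:
  constraint 3 holds since g + j = 12.
  constraint 4 holds since m - j = -3.
  constraint 8 holds since g - j = 0.
The rest check out directly.

Satisfiable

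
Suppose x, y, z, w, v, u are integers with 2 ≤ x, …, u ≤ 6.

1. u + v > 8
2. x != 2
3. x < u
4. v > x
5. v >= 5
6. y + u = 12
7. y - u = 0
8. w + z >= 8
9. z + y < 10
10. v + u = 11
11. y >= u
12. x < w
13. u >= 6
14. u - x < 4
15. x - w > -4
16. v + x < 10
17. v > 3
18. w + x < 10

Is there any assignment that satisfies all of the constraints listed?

Satisfiable

Try x = 4, y = 6, z = 3, w = 5, v = 5, u = 6.
Check constraint 1: u + v = 11; constraint 6: y + u = 12; constraint 7: y - u = 0. The remaining constraints are straightforward to verify.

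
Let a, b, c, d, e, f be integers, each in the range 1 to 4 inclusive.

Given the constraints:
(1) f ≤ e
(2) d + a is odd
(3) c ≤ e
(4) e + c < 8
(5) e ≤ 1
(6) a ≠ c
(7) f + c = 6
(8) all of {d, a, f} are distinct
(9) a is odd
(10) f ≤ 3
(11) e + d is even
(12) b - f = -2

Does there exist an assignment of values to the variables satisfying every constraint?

From constraint 10: f ≤ 3. From constraints 3 and 5: c ≤ e ≤ 1. Hence f + c ≤ 4. But constraint 7 requires f + c = 6, and 6 > 4. Contradiction.

Unsatisfiable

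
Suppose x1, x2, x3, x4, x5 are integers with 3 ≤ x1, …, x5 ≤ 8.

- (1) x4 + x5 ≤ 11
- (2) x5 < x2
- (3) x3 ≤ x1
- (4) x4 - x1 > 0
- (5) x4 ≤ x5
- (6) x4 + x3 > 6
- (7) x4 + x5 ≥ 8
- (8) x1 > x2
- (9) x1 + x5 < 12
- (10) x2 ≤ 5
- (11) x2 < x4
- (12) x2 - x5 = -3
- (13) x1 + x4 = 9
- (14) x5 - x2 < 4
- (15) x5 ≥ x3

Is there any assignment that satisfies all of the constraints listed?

Constraints 2, 4, 5, and 8 give x4 ≤ x5, x5 < x2, x2 < x1, x1 < x4. Chaining: x4 ≤ x5 < x2 < x1 < x4, which forces x4 < x4 — impossible.

Unsatisfiable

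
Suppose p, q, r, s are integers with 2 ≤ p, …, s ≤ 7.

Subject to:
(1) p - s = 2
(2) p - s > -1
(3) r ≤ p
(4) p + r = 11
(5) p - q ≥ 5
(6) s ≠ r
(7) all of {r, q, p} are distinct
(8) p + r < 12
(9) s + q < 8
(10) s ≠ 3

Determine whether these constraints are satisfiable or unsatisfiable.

The assignment p = 7, q = 2, r = 4, s = 5 works:
  constraint 1 holds since p - s = 2.
  constraint 2 holds since p - s = 2.
  constraint 4 holds since p + r = 11.
The rest check out directly.

Satisfiable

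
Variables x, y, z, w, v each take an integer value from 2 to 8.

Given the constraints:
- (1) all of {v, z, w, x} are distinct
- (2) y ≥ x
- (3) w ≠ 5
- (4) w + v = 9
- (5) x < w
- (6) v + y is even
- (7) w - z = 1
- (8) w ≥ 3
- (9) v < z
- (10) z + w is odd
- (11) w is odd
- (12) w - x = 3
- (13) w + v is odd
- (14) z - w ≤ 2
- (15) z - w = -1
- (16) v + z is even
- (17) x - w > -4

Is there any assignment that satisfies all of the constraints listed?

The assignment x = 4, y = 4, z = 6, w = 7, v = 2 works:
  constraint 4 holds since w + v = 9.
  constraint 7 holds since w - z = 1.
The rest check out directly.

Satisfiable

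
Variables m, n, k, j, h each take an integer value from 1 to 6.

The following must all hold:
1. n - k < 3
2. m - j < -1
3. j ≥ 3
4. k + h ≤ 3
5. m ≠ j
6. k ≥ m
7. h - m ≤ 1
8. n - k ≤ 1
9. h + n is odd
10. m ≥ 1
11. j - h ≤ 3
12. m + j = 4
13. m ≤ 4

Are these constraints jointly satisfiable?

Try m = 1, n = 1, k = 1, j = 3, h = 2.
Check constraint 1: n - k = 0; constraint 2: m - j = -2; constraint 4: k + h = 3. The remaining constraints are straightforward to verify.

Satisfiable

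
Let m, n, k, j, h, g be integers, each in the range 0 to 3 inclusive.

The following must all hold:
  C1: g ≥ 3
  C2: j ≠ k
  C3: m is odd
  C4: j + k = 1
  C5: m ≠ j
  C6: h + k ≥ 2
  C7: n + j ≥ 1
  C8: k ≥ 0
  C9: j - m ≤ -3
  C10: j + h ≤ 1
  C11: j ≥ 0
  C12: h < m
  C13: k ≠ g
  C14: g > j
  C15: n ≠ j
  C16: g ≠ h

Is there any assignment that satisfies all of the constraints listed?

Setting (m, n, k, j, h, g) = (3, 2, 1, 0, 1, 3) satisfies everything: constraint 4: j + k = 1; constraint 6: h + k = 2, and the others follow.

Satisfiable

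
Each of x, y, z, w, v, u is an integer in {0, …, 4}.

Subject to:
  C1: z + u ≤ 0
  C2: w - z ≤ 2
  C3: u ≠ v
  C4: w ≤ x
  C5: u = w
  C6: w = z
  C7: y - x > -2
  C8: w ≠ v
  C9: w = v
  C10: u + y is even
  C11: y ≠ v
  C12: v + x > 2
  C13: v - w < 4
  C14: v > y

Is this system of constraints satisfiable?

Unsatisfiable

From constraints 5 and 9, u = w = v, so u = v. But constraint 3 says u ≠ v. Contradiction.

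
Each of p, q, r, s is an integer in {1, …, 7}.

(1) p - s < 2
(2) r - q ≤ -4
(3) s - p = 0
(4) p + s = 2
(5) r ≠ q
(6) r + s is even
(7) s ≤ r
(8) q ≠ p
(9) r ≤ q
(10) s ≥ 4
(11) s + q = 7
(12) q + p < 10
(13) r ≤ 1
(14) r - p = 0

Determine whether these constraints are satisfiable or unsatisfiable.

From constraints 7 and 10: r ≥ s and s ≥ 4, so r ≥ 4. From constraint 13: r ≤ 1. But 1 < 4, so no value of r works.

Unsatisfiable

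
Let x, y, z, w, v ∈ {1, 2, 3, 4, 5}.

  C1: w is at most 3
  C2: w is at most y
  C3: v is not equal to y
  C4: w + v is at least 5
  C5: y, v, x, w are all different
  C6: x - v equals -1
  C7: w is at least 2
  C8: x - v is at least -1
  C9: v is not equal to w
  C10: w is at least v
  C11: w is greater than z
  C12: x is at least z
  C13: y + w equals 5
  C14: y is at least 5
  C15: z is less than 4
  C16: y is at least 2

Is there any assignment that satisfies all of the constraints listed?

Unsatisfiable

From constraint 14: y ≥ 5. From constraint 7: w ≥ 2. Hence y + w ≥ 7. But constraint 13 requires y + w = 5, and 5 < 7. Contradiction.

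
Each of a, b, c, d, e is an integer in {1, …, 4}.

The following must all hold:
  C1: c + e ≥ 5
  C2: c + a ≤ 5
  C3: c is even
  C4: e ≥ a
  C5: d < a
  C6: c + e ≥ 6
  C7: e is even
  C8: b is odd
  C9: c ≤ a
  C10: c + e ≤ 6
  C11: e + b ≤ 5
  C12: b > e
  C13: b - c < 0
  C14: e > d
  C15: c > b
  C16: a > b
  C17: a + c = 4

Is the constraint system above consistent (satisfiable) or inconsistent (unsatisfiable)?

Constraints 4, 9, 12, and 15 give c ≤ a, a ≤ e, e < b, b < c. Chaining: c ≤ a ≤ e < b < c, which forces c < c — impossible.

Unsatisfiable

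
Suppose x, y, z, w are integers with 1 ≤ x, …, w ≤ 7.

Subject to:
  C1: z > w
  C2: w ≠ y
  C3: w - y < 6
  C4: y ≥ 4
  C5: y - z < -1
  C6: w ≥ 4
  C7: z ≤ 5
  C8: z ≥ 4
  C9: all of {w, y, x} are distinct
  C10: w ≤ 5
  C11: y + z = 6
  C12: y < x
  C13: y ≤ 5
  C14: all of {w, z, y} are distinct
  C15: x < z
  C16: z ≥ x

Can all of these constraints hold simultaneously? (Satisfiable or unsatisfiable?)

Unsatisfiable

Constraints 4, 6, 7, 8, 10, and 13 confine each of w, z, y to the 2 values {4, 5}.
Constraint 14 requires all 3 of them to be distinct, but only 2 values are available — impossible by the pigeonhole principle.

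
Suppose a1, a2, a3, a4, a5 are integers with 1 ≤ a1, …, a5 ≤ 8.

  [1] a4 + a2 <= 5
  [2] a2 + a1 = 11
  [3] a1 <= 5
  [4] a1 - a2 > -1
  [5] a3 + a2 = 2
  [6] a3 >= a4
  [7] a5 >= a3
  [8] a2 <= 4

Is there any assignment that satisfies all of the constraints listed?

Unsatisfiable

From constraint 8: a2 ≤ 4. From constraint 3: a1 ≤ 5. Hence a2 + a1 ≤ 9. But constraint 2 requires a2 + a1 = 11, and 11 > 9. Contradiction.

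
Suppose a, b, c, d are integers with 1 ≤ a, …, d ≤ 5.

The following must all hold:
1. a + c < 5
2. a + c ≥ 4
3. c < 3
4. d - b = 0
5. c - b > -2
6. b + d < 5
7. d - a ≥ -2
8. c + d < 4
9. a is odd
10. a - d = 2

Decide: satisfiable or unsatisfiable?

Satisfiable

Setting (a, b, c, d) = (3, 1, 1, 1) satisfies everything: constraint 1: a + c = 4; constraint 2: a + c = 4; constraint 4: d - b = 0, and the others follow.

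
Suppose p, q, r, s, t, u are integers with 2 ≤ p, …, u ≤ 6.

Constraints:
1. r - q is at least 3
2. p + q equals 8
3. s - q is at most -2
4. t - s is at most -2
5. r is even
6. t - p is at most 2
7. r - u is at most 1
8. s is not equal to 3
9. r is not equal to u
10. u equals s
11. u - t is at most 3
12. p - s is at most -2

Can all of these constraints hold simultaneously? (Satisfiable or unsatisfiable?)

Constraints 1, 3, 6, 7, 11, and 12 give s − p ≥ 2, p − t ≥ -2, t − u ≥ -3, u − r ≥ -1, r − q ≥ 3, q − s ≥ 2.
Adding all 6 inequalities: the left sides telescope to 0, and the right sides sum to 2 + (-2) + (-3) + (-1) + 3 + 2 = 1. So 0 ≥ 1, which is false.

Unsatisfiable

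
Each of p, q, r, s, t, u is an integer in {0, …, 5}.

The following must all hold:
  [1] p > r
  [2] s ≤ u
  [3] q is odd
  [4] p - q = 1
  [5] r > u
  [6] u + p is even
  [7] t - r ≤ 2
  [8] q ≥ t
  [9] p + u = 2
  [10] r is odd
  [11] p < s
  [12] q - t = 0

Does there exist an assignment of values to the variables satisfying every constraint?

Unsatisfiable

Constraints 1, 2, 5, and 11 give s ≤ u, u < r, r < p, p < s. Chaining: s ≤ u < r < p < s, which forces s < s — impossible.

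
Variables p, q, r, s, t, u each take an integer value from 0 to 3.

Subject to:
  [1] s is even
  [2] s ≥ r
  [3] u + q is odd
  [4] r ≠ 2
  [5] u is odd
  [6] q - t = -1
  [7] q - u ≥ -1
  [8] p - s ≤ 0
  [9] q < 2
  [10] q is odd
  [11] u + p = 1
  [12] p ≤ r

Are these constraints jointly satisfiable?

Unsatisfiable

Constraint 5 makes u odd and constraint 10 makes q odd, so u + q must be even. Constraint 3 says u + q is odd — contradiction.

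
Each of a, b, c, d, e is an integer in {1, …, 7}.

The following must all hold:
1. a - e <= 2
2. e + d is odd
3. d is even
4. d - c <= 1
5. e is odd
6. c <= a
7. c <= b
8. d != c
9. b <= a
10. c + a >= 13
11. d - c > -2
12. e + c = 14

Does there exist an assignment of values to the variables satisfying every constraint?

Satisfiable

The assignment a = 7, b = 7, c = 7, d = 6, e = 7 works:
  constraint 1 holds since a - e = 0.
  constraint 4 holds since d - c = -1.
  constraint 10 holds since c + a = 14.
The rest check out directly.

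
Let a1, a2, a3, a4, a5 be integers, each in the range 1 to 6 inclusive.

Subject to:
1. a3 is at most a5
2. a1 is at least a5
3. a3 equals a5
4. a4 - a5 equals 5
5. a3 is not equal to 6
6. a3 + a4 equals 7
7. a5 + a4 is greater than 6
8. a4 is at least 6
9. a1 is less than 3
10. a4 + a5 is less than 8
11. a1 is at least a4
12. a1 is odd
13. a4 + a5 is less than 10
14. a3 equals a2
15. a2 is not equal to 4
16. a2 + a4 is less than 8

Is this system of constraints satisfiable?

Unsatisfiable

From constraints 8 and 11: a1 ≥ a4 and a4 ≥ 6, so a1 ≥ 6. From constraint 9: a1 ≤ 2. But 2 < 6, so no value of a1 works.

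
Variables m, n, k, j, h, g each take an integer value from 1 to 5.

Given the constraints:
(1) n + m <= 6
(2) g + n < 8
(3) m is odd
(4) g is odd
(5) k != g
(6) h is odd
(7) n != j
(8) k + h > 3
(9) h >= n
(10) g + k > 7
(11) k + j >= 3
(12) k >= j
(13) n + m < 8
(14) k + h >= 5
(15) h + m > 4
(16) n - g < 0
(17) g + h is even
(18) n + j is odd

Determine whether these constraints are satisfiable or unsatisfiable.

Setting (m, n, k, j, h, g) = (3, 2, 3, 3, 3, 5) satisfies everything: constraint 1: n + m = 5; constraint 2: g + n = 7, and the others follow.

Satisfiable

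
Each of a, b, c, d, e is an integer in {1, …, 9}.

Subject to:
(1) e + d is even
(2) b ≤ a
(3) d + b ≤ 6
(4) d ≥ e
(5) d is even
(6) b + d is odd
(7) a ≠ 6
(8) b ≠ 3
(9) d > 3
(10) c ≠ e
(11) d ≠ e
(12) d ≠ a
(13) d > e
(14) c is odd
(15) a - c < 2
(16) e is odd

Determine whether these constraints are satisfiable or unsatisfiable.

Unsatisfiable

Constraint 16 makes e odd and constraint 5 makes d even, so e + d must be odd. Constraint 1 says e + d is even — contradiction.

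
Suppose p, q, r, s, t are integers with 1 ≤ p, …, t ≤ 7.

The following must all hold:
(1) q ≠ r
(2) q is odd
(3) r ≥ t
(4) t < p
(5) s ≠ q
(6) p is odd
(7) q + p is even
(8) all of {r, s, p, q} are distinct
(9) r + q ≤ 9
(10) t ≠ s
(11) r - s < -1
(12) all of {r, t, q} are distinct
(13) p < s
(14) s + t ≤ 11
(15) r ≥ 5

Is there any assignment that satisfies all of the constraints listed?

One satisfying assignment is p = 3, q = 1, r = 5, s = 7, t = 2.
For the less obvious constraints — constraint 9: r + q = 6; constraint 11: r - s = -2; constraint 14: s + t = 9 — and the others hold by inspection.

Satisfiable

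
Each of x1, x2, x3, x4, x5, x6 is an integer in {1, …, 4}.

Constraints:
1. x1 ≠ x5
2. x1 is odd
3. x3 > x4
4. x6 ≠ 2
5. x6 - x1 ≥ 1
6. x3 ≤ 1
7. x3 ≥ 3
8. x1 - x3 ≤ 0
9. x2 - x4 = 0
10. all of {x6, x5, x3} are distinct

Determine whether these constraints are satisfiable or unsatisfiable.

Unsatisfiable

From constraint 7: x3 ≥ 3. From constraint 6: x3 ≤ 1. But 1 < 3, so no value of x3 works.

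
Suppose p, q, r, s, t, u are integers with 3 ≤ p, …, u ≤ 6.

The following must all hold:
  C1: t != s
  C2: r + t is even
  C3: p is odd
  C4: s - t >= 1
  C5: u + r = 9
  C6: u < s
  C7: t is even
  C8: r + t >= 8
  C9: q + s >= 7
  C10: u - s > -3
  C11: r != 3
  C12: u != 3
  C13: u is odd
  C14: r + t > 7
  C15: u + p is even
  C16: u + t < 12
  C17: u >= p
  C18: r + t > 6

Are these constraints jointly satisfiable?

Satisfiable

Try p = 3, q = 4, r = 4, s = 6, t = 4, u = 5.
Check constraint 4: s - t = 2; constraint 5: u + r = 9. The remaining constraints are straightforward to verify.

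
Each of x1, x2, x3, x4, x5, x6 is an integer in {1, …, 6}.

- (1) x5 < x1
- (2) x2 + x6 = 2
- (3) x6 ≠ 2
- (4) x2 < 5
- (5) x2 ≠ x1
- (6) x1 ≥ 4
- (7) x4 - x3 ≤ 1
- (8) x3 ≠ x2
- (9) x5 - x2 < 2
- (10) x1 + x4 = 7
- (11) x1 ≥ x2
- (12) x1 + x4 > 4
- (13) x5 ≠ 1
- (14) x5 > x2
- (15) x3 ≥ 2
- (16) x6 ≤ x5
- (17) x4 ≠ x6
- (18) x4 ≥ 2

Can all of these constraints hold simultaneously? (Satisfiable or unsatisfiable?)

Try x1 = 5, x2 = 1, x3 = 3, x4 = 2, x5 = 2, x6 = 1.
Check constraint 2: x2 + x6 = 2; constraint 7: x4 - x3 = -1. The remaining constraints are straightforward to verify.

Satisfiable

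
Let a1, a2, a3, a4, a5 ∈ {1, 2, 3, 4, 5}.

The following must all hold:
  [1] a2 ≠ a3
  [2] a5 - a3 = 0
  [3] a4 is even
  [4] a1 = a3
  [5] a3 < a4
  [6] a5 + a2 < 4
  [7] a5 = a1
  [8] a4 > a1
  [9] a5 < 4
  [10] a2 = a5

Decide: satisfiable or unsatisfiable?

From constraints 4, 7, and 10, a2 = a5 = a1 = a3, so a2 = a3. But constraint 1 says a2 ≠ a3. Contradiction.

Unsatisfiable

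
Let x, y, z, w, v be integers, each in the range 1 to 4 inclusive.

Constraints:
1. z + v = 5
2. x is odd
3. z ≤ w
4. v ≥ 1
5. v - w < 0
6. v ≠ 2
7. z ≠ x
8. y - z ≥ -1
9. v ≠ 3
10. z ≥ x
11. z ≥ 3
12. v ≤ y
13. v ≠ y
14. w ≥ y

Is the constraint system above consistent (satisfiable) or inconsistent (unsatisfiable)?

Try x = 3, y = 4, z = 4, w = 4, v = 1.
Check constraint 1: z + v = 5; constraint 5: v - w = -3; constraint 8: y - z = 0. The remaining constraints are straightforward to verify.

Satisfiable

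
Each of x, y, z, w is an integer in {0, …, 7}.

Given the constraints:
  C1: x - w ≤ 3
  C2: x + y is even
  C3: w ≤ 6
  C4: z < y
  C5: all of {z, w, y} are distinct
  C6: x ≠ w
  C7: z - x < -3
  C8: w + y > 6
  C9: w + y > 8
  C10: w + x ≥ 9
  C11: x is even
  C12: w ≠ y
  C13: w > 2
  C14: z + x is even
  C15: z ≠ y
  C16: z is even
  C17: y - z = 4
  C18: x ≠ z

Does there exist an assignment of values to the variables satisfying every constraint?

Take x = 6, y = 4, z = 0, w = 5. Then constraint 1: x - w = 1; constraint 7: z - x = -6; constraint 8: w + y = 9, and every other listed constraint is also met.

Satisfiable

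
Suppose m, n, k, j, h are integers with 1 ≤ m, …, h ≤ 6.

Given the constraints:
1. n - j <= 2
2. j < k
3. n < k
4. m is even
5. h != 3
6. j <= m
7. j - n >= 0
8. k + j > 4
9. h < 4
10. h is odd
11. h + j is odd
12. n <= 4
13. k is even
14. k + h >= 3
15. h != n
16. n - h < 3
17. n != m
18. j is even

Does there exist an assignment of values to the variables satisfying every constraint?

Satisfiable

Try m = 4, n = 2, k = 4, j = 2, h = 1.
Check constraint 1: n - j = 0; constraint 7: j - n = 0. The remaining constraints are straightforward to verify.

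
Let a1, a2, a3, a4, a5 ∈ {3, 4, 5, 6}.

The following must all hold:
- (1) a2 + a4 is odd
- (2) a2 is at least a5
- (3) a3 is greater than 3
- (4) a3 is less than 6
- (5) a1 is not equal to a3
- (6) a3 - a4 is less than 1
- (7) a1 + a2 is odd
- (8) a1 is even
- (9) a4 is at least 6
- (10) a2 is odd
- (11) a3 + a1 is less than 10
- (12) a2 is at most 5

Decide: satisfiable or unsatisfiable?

Satisfiable

Setting (a1, a2, a3, a4, a5) = (4, 3, 5, 6, 3) satisfies everything: constraint 6: a3 - a4 = -1; constraint 11: a3 + a1 = 9, and the others follow.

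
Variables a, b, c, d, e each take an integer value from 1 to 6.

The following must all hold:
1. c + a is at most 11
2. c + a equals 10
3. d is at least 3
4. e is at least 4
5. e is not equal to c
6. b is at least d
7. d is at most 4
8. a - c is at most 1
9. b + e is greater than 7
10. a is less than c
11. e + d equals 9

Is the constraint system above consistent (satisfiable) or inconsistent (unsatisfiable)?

Take a = 4, b = 5, c = 6, d = 4, e = 5. Then constraint 1: c + a = 10; constraint 2: c + a = 10, and every other listed constraint is also met.

Satisfiable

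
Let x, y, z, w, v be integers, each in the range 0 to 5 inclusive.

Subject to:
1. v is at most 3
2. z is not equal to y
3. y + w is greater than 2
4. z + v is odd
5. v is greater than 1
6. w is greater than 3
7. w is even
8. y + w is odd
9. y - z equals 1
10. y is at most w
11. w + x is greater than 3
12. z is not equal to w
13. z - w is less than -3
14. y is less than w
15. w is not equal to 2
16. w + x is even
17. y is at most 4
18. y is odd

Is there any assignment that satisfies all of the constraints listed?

Try x = 0, y = 1, z = 0, w = 4, v = 3.
Check constraint 3: y + w = 5; constraint 9: y - z = 1. The remaining constraints are straightforward to verify.

Satisfiable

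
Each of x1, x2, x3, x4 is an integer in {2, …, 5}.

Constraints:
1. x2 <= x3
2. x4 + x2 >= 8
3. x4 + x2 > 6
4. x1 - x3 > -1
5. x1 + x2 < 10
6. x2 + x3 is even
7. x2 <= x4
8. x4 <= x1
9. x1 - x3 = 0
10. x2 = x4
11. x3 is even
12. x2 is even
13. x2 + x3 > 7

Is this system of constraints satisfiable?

Satisfiable

Take x1 = 4, x2 = 4, x3 = 4, x4 = 4. Then constraint 2: x4 + x2 = 8; constraint 3: x4 + x2 = 8, and every other listed constraint is also met.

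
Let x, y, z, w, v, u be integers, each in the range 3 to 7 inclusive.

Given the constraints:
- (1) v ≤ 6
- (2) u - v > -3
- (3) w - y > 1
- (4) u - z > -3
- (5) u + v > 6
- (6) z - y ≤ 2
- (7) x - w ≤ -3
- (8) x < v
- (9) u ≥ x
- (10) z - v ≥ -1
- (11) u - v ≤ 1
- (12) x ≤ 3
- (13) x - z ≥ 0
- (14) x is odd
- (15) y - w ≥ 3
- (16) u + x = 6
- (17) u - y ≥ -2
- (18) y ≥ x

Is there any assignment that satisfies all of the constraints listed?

Constraints 7, 10, 11, 13, 15, and 17 give u − y ≥ -2, y − w ≥ 3, w − x ≥ 3, x − z ≥ 0, z − v ≥ -1, v − u ≥ -1.
Adding all 6 inequalities: the left sides telescope to 0, and the right sides sum to (-2) + 3 + 3 + 0 + (-1) + (-1) = 2. So 0 ≥ 2, which is false.

Unsatisfiable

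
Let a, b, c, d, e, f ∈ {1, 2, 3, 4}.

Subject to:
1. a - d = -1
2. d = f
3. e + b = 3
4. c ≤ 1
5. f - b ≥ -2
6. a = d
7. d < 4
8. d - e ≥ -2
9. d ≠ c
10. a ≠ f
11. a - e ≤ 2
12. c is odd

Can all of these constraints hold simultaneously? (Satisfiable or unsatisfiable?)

From constraints 2 and 6, a = d = f, so a = f. But constraint 10 says a ≠ f. Contradiction.

Unsatisfiable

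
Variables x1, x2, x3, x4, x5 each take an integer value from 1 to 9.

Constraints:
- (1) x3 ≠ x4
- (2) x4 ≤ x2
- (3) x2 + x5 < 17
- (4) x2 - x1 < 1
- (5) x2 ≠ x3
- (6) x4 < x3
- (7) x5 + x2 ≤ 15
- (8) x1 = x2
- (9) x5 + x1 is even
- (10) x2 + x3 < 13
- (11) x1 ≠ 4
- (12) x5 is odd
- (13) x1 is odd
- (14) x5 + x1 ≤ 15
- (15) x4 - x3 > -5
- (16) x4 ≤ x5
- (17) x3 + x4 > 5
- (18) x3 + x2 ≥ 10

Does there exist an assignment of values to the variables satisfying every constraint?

Satisfiable

Setting (x1, x2, x3, x4, x5) = (5, 5, 6, 2, 9) satisfies everything: constraint 3: x2 + x5 = 14; constraint 4: x2 - x1 = 0, and the others follow.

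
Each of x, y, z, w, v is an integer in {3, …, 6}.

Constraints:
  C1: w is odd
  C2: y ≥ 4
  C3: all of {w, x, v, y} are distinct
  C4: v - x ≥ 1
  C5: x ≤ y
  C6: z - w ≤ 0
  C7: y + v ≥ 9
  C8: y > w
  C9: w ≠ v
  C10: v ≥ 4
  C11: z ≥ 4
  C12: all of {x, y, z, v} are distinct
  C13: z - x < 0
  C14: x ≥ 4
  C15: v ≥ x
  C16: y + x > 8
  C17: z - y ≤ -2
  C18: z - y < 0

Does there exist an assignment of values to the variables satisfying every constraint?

Unsatisfiable

Constraints 2, 10, 11, and 14 confine each of x, y, z, v to the 3 values {4, …, 6} (the domain already gives each ≤ 6).
Constraint 12 requires all 4 of them to be distinct, but only 3 values are available — impossible by the pigeonhole principle.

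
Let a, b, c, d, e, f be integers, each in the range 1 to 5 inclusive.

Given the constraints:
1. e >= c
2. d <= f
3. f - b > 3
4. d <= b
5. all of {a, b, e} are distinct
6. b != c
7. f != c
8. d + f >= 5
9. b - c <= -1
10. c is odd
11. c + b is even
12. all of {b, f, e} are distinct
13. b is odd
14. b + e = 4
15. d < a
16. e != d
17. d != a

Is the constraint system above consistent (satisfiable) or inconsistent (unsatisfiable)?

One satisfying assignment is a = 2, b = 1, c = 3, d = 1, e = 3, f = 5.
For the less obvious constraints — constraint 3: f - b = 4; constraint 8: d + f = 6; constraint 9: b - c = -2 — and the others hold by inspection.

Satisfiable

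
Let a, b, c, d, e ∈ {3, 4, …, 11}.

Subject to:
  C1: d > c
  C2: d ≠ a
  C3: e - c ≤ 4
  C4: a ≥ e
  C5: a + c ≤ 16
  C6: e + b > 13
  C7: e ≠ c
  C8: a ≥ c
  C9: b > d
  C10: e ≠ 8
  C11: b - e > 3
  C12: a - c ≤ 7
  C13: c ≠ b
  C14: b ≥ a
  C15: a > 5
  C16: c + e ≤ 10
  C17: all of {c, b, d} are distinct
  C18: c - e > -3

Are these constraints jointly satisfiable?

Try a = 10, b = 11, c = 3, d = 9, e = 5.
Check constraint 3: e - c = 2; constraint 5: a + c = 13. The remaining constraints are straightforward to verify.

Satisfiable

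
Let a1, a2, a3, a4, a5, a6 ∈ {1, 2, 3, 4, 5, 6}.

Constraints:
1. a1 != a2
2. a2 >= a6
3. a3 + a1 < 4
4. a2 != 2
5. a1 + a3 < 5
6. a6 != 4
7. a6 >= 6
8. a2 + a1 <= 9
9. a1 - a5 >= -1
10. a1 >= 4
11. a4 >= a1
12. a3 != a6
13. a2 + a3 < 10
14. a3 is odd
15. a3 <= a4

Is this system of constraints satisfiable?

Unsatisfiable

From constraints 2 and 7: a2 ≥ a6 ≥ 6. From constraint 10: a1 ≥ 4. Hence a2 + a1 ≥ 10. But constraint 8 requires a2 + a1 ≤ 9, and 9 < 10. Contradiction.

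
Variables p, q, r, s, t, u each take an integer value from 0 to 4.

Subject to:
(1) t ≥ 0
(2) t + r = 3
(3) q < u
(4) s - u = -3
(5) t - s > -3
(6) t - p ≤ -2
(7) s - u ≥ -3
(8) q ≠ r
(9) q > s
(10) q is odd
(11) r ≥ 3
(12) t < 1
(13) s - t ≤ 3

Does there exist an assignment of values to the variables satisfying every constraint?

One satisfying assignment is p = 2, q = 1, r = 3, s = 0, t = 0, u = 3.
For the less obvious constraints — constraint 2: t + r = 3; constraint 4: s - u = -3 — and the others hold by inspection.

Satisfiable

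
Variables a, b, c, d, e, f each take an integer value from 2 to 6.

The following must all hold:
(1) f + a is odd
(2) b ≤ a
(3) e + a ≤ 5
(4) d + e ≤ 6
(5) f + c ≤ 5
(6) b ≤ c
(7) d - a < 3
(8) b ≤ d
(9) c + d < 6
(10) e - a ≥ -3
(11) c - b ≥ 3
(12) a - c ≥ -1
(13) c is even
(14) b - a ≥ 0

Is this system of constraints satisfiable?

Constraints 11, 12, and 14 give b − a ≥ 0, a − c ≥ -1, c − b ≥ 3.
Adding all 3 inequalities: the left sides telescope to 0, and the right sides sum to 0 + (-1) + 3 = 2. So 0 ≥ 2, which is false.

Unsatisfiable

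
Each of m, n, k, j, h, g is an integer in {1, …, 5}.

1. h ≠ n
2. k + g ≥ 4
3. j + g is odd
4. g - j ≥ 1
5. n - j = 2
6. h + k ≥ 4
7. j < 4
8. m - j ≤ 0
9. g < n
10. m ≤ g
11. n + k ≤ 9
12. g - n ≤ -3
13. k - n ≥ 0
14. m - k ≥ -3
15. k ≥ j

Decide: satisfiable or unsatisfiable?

Constraints 4, 8, 12, 13, and 14 give n − g ≥ 3, g − j ≥ 1, j − m ≥ 0, m − k ≥ -3, k − n ≥ 0.
Adding all 5 inequalities: the left sides telescope to 0, and the right sides sum to 3 + 1 + 0 + (-3) + 0 = 1. So 0 ≥ 1, which is false.

Unsatisfiable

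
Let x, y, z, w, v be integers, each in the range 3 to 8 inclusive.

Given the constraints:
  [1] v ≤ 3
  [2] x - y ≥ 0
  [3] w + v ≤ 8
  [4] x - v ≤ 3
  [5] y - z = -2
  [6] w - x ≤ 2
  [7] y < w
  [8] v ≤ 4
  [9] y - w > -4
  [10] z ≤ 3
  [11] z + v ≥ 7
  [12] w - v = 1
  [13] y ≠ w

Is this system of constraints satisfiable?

From constraint 10: z ≤ 3. From constraint 1: v ≤ 3. Hence z + v ≤ 6. But constraint 11 requires z + v ≥ 7, and 7 > 6. Contradiction.

Unsatisfiable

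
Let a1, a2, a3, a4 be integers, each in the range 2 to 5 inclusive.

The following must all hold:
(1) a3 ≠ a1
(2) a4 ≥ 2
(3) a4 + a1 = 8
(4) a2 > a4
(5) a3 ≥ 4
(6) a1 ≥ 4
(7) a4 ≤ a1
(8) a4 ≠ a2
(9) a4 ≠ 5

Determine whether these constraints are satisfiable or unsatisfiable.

Satisfiable

The assignment a1 = 5, a2 = 5, a3 = 4, a4 = 3 works:
  constraint 3 holds since a4 + a1 = 8.
  constraint 4 holds since a2 = 5, a4 = 3.
The rest check out directly.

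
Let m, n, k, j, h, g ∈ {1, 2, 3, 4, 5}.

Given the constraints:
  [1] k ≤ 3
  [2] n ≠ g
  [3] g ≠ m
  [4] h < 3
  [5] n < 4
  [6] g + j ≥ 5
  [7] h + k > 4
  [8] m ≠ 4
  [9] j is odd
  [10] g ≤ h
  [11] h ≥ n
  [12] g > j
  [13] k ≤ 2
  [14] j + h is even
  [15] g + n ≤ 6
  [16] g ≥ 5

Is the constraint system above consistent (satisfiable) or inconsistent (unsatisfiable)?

From constraints 10 and 16: h ≥ g and g ≥ 5, so h ≥ 5. From constraint 4: h ≤ 2. But 2 < 5, so no value of h works.

Unsatisfiable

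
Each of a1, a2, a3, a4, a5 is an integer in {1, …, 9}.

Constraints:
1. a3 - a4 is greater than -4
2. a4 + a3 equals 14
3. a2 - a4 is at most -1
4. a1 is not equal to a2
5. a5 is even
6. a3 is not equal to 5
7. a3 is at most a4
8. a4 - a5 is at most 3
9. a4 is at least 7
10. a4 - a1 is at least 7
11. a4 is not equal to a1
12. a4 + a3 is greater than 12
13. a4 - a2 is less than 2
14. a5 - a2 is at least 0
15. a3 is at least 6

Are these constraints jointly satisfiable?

Take a1 = 1, a2 = 7, a3 = 6, a4 = 8, a5 = 8. Then constraint 1: a3 - a4 = -2; constraint 2: a4 + a3 = 14, and every other listed constraint is also met.

Satisfiable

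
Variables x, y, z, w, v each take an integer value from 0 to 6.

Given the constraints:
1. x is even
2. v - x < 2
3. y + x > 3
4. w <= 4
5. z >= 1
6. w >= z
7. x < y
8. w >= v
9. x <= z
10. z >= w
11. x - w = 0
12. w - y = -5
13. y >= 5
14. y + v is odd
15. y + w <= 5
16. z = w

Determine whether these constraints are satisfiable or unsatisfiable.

From constraint 13: y ≥ 5. From constraints 5 and 6: w ≥ z ≥ 1. Hence y + w ≥ 6. But constraint 15 requires y + w ≤ 5, and 5 < 6. Contradiction.

Unsatisfiable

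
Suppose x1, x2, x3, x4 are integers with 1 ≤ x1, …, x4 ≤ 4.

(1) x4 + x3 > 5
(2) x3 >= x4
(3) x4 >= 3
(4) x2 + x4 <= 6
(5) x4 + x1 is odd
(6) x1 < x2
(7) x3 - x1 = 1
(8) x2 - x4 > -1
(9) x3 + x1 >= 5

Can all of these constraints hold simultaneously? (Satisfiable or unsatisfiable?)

Take x1 = 2, x2 = 3, x3 = 3, x4 = 3. Then constraint 1: x4 + x3 = 6; constraint 4: x2 + x4 = 6, and every other listed constraint is also met.

Satisfiable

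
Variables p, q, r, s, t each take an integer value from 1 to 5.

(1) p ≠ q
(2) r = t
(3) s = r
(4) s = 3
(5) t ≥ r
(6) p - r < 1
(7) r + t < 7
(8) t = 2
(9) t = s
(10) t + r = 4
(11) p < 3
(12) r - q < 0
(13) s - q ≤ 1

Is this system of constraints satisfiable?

Constraint 4 fixes s = 3 and constraint 8 fixes t = 2. Constraints 2 and 3 give s = r = t, so s = t. But 3 ≠ 2 — contradiction.

Unsatisfiable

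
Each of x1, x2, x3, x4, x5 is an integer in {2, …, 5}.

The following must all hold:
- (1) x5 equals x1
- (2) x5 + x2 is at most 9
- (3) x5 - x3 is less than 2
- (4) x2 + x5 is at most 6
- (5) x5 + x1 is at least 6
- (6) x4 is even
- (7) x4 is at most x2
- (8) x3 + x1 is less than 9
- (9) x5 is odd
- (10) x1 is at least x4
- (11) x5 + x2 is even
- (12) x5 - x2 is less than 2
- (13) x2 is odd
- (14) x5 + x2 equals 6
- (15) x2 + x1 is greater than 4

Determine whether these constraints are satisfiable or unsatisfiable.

Try x1 = 3, x2 = 3, x3 = 3, x4 = 2, x5 = 3.
Check constraint 2: x5 + x2 = 6; constraint 3: x5 - x3 = 0; constraint 4: x2 + x5 = 6. The remaining constraints are straightforward to verify.

Satisfiable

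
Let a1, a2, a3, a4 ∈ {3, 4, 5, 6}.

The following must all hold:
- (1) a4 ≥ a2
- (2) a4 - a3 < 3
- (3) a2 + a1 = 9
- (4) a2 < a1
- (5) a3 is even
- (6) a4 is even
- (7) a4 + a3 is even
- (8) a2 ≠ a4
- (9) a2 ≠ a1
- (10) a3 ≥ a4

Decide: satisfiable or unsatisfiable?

The assignment a1 = 6, a2 = 3, a3 = 4, a4 = 4 works:
  constraint 2 holds since a4 - a3 = 0.
  constraint 3 holds since a2 + a1 = 9.
  constraint 5 holds since a3 = 4 is even.
The rest check out directly.

Satisfiable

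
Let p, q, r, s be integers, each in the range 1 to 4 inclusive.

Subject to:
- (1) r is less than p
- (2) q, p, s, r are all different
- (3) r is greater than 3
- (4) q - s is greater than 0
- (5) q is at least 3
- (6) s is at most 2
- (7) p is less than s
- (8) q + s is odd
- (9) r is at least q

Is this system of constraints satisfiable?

Unsatisfiable

Constraints 1, 4, 7, and 9 give s < q, q ≤ r, r < p, p < s. Chaining: s < q ≤ r < p < s, which forces s < s — impossible.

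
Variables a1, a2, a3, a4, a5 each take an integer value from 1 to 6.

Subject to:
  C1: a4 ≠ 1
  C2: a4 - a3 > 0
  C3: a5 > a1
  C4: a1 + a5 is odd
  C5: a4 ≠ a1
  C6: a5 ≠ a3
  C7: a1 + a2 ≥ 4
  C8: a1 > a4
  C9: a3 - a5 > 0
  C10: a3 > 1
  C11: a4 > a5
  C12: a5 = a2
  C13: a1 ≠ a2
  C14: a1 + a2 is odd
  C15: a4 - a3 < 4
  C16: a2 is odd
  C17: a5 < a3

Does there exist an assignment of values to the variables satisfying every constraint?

Unsatisfiable

Constraints 2, 3, 8, and 9 give a1 < a5, a5 < a3, a3 < a4, a4 < a1. Chaining: a1 < a5 < a3 < a4 < a1, which forces a1 < a1 — impossible.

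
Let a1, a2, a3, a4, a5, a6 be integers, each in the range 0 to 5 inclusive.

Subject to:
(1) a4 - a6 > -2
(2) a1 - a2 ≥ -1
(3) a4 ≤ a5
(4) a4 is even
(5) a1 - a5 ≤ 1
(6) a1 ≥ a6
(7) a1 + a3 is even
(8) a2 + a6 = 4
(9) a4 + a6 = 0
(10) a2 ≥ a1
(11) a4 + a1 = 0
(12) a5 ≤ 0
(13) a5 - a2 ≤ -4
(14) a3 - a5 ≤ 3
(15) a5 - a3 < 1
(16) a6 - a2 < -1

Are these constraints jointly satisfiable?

Unsatisfiable

Constraints 2, 5, and 13 give a2 − a5 ≥ 4, a5 − a1 ≥ -1, a1 − a2 ≥ -1.
Adding all 3 inequalities: the left sides telescope to 0, and the right sides sum to 4 + (-1) + (-1) = 2. So 0 ≥ 2, which is false.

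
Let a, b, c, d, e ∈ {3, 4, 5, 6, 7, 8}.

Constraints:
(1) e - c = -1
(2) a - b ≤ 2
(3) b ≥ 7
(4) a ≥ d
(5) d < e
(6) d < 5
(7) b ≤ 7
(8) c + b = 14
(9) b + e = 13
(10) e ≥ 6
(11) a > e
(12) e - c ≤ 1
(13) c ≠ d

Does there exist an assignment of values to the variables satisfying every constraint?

Satisfiable

Try a = 7, b = 7, c = 7, d = 4, e = 6.
Check constraint 1: e - c = -1; constraint 2: a - b = 0. The remaining constraints are straightforward to verify.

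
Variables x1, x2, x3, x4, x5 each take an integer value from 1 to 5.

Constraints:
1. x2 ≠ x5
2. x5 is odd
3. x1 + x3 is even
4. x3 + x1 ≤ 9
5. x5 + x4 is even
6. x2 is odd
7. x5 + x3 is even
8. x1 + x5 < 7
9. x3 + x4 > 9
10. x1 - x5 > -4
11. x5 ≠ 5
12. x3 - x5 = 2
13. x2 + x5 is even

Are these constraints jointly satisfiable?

Satisfiable

One satisfying assignment is x1 = 1, x2 = 1, x3 = 5, x4 = 5, x5 = 3.
For the less obvious constraints — constraint 4: x3 + x1 = 6; constraint 8: x1 + x5 = 4; constraint 9: x3 + x4 = 10 — and the others hold by inspection.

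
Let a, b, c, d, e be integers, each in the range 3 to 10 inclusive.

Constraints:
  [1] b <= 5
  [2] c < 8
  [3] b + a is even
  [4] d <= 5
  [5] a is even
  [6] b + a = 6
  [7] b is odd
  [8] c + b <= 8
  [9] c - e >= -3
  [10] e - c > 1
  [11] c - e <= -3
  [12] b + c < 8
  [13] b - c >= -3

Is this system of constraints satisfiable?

Constraint 7 makes b odd and constraint 5 makes a even, so b + a must be odd. Constraint 3 says b + a is even — contradiction.

Unsatisfiable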